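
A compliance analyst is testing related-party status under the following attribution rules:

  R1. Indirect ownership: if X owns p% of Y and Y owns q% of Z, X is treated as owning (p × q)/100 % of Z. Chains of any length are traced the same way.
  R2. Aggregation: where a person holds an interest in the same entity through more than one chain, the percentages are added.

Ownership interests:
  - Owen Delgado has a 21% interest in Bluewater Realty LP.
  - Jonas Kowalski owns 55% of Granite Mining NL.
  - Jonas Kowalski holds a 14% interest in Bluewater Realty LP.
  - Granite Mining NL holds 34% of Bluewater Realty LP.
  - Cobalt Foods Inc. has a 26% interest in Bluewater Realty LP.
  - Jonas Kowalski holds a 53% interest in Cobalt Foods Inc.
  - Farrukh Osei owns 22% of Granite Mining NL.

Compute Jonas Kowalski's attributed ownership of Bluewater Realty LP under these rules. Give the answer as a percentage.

Chain via Cobalt Foods Inc. (R1): 53% × 26% = 13.78% of Bluewater Realty LP.
Chain via Granite Mining NL (R1): 55% × 34% = 18.7% of Bluewater Realty LP.
Direct interest in Bluewater Realty LP: 14%.
Aggregating (R2): 13.78% + 18.7% + 14% = 46.48%.

46.48%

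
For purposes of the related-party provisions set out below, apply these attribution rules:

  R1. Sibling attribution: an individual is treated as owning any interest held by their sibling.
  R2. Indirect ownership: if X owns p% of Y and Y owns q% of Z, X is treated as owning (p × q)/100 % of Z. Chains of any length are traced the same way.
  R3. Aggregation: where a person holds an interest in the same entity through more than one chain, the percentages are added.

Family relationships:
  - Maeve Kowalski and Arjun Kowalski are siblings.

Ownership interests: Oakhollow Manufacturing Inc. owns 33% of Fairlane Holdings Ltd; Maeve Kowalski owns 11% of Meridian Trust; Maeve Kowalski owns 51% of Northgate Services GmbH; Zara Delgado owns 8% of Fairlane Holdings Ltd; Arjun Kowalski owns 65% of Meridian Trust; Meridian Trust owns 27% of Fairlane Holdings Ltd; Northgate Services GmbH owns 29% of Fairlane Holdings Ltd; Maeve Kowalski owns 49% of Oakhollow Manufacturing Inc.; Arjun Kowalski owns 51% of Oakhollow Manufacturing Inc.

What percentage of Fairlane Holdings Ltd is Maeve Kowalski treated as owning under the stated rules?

By sibling attribution (R1), Maeve Kowalski is treated as also owning Arjun Kowalski's interest in Oakhollow Manufacturing Inc, giving 49% + 51% = 100%.
By sibling attribution (R1), Maeve Kowalski is treated as also owning Arjun Kowalski's interest in Meridian Trust, giving 11% + 65% = 76%.
Chain via Oakhollow Manufacturing Inc. (R2): 100% × 33% = 33% of Fairlane Holdings Ltd.
Chain via Meridian Trust (R2): 76% × 27% = 20.52% of Fairlane Holdings Ltd.
Chain via Northgate Services GmbH (R2): 51% × 29% = 14.79% of Fairlane Holdings Ltd.
Aggregating (R3): 33% + 20.52% + 14.79% = 68.31%.

68.31%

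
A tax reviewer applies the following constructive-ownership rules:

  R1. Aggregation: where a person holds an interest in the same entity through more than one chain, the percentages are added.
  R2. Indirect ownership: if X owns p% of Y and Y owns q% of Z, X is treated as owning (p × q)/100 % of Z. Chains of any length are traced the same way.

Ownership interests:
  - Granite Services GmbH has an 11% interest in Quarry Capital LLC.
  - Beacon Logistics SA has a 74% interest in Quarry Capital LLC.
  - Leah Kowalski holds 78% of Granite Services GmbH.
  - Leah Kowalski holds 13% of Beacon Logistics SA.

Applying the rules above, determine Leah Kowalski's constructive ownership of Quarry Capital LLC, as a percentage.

18.2%

Chain via Beacon Logistics SA (R2): 13% × 74% = 9.62% of Quarry Capital LLC.
Chain via Granite Services GmbH (R2): 78% × 11% = 8.58% of Quarry Capital LLC.
Aggregating (R1): 9.62% + 8.58% = 18.2%.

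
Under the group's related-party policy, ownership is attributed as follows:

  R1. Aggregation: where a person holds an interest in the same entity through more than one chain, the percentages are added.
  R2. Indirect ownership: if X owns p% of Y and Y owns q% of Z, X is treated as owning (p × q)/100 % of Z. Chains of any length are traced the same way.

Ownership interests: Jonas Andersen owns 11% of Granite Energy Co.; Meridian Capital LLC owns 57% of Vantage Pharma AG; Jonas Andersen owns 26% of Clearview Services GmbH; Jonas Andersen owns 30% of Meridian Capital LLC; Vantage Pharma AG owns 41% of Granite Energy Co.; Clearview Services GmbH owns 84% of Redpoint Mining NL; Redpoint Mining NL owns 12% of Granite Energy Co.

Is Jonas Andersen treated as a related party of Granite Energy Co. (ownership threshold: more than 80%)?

No

Chain via Meridian Capital LLC → Vantage Pharma AG (R2): 30% × 57% × 41% = 7.011% of Granite Energy Co.
Chain via Clearview Services GmbH → Redpoint Mining NL (R2): 26% × 84% × 12% = 2.6208% of Granite Energy Co.
Direct interest in Granite Energy Co: 11%.
Aggregating (R1): 7.011% + 2.6208% + 11% = 20.6318%.
20.6318% does not exceed the 80% threshold, so Jonas is not a related party to Granite Energy Co.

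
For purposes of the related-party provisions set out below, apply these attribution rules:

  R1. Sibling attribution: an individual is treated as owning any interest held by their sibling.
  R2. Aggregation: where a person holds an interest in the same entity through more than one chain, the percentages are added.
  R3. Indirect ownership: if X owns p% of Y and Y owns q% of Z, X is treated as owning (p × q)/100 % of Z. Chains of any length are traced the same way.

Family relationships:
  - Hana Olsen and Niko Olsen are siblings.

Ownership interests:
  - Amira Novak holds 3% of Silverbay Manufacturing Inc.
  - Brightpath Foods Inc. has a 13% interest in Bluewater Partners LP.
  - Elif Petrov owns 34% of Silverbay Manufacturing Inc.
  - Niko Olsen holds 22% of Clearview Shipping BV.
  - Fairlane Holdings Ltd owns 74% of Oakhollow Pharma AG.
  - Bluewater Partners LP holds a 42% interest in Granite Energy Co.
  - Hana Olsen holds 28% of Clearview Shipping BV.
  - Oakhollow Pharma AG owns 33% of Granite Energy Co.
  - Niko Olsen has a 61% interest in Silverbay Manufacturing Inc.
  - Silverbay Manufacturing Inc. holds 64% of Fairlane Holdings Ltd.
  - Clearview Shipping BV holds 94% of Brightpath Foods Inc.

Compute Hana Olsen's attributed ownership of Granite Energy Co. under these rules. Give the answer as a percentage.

12.099768%

By sibling attribution (R1), Hana Olsen is treated as also owning Niko Olsen's interest in Clearview Shipping BV, giving 28% + 22% = 50%.
By sibling attribution (R1), Hana Olsen is treated as owning Niko Olsen's 61% interest in Silverbay Manufacturing Inc.
Chain via Clearview Shipping BV → Brightpath Foods Inc. → Bluewater Partners LP (R3): 50% × 94% × 13% × 42% = 2.5662% of Granite Energy Co.
Chain via Silverbay Manufacturing Inc. → Fairlane Holdings Ltd → Oakhollow Pharma AG (R3): 61% × 64% × 74% × 33% = 9.533568% of Granite Energy Co.
Aggregating (R2): 2.5662% + 9.533568% = 12.099768%.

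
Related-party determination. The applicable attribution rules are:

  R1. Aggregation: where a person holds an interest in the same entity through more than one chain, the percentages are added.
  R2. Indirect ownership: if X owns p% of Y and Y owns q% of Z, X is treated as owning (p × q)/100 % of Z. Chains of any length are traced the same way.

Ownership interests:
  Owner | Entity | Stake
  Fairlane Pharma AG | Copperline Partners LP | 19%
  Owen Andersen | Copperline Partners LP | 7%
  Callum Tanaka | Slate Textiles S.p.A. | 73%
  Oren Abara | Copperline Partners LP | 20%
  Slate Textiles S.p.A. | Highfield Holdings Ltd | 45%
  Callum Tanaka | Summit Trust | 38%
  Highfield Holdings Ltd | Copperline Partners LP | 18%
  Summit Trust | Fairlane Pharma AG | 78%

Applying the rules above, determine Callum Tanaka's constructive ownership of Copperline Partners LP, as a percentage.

11.5446%

Chain via Slate Textiles S.p.A. → Highfield Holdings Ltd (R2): 73% × 45% × 18% = 5.913% of Copperline Partners LP.
Chain via Summit Trust → Fairlane Pharma AG (R2): 38% × 78% × 19% = 5.6316% of Copperline Partners LP.
Aggregating (R1): 5.913% + 5.6316% = 11.5446%.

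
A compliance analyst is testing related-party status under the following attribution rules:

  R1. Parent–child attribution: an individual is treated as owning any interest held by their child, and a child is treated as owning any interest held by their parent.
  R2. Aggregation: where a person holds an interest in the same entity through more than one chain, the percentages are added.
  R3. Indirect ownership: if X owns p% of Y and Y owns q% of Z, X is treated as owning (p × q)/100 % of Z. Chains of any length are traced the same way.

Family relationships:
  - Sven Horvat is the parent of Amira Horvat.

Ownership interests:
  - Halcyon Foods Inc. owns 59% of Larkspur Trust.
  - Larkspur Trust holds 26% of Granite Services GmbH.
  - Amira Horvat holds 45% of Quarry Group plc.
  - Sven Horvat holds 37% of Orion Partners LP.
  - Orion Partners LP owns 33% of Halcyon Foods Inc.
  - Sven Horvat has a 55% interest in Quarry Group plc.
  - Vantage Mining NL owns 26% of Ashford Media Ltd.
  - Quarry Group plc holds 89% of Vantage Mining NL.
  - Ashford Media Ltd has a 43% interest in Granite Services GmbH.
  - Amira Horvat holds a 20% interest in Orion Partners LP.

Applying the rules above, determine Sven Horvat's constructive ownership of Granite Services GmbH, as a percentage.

12.835654%

By parent–child attribution (R1), Sven Horvat is treated as also owning Amira Horvat's interest in Quarry Group plc, giving 55% + 45% = 100%.
By parent–child attribution (R1), Sven Horvat is treated as also owning Amira Horvat's interest in Orion Partners LP, giving 37% + 20% = 57%.
Chain via Quarry Group plc → Vantage Mining NL → Ashford Media Ltd (R3): 100% × 89% × 26% × 43% = 9.9502% of Granite Services GmbH.
Chain via Orion Partners LP → Halcyon Foods Inc. → Larkspur Trust (R3): 57% × 33% × 59% × 26% = 2.885454% of Granite Services GmbH.
Aggregating (R2): 9.9502% + 2.885454% = 12.835654%.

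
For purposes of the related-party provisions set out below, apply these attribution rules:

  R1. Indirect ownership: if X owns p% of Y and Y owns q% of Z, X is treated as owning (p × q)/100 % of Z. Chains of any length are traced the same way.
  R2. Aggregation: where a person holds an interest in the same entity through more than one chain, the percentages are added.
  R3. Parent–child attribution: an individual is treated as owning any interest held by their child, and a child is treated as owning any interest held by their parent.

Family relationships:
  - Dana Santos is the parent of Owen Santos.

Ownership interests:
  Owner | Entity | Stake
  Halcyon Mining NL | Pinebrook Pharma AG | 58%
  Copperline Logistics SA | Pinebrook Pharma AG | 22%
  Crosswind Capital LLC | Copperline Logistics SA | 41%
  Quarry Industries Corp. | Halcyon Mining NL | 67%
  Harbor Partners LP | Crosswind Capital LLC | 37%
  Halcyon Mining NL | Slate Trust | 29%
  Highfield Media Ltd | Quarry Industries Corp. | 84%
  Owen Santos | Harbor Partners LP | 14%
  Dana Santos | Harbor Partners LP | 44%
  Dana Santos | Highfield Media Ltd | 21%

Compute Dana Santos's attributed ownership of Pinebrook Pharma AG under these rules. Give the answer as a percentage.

By parent–child attribution (R3), Dana Santos is treated as also owning Owen Santos's interest in Harbor Partners LP, giving 44% + 14% = 58%.
Chain via Harbor Partners LP → Crosswind Capital LLC → Copperline Logistics SA (R1): 58% × 37% × 41% × 22% = 1.935692% of Pinebrook Pharma AG.
Chain via Highfield Media Ltd → Quarry Industries Corp. → Halcyon Mining NL (R1): 21% × 84% × 67% × 58% = 6.854904% of Pinebrook Pharma AG.
Aggregating (R2): 1.935692% + 6.854904% = 8.790596%.

8.790596%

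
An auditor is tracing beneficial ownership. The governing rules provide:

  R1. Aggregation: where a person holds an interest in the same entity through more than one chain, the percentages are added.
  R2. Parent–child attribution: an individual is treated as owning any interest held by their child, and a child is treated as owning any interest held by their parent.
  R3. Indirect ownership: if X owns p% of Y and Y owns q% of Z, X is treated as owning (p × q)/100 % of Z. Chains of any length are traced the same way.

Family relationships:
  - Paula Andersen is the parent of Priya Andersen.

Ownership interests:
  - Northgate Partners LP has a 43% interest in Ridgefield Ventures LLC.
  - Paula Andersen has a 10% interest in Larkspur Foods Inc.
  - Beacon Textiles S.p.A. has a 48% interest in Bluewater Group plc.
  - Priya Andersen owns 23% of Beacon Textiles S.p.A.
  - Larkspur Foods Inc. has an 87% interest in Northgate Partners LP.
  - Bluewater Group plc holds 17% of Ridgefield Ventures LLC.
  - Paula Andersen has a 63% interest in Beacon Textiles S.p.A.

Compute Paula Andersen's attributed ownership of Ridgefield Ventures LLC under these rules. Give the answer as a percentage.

By parent–child attribution (R2), Paula Andersen is treated as also owning Priya Andersen's interest in Beacon Textiles S.p.A, giving 63% + 23% = 86%.
Chain via Larkspur Foods Inc. → Northgate Partners LP (R3): 10% × 87% × 43% = 3.741% of Ridgefield Ventures LLC.
Chain via Beacon Textiles S.p.A. → Bluewater Group plc (R3): 86% × 48% × 17% = 7.0176% of Ridgefield Ventures LLC.
Aggregating (R1): 3.741% + 7.0176% = 10.7586%.

10.7586%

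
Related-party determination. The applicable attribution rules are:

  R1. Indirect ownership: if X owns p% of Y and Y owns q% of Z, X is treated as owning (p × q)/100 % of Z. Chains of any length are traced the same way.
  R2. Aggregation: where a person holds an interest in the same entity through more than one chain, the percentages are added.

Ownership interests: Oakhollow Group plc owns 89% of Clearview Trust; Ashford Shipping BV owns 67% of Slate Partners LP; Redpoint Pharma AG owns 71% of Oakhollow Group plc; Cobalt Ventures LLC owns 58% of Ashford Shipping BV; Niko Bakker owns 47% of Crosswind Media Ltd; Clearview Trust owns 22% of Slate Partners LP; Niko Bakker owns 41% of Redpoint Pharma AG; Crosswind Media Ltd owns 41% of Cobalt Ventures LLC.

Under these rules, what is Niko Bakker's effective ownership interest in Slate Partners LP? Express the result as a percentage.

Chain via Redpoint Pharma AG → Oakhollow Group plc → Clearview Trust (R1): 41% × 71% × 89% × 22% = 5.699738% of Slate Partners LP.
Chain via Crosswind Media Ltd → Cobalt Ventures LLC → Ashford Shipping BV (R1): 47% × 41% × 58% × 67% = 7.488322% of Slate Partners LP.
Aggregating (R2): 5.699738% + 7.488322% = 13.18806%.

13.18806%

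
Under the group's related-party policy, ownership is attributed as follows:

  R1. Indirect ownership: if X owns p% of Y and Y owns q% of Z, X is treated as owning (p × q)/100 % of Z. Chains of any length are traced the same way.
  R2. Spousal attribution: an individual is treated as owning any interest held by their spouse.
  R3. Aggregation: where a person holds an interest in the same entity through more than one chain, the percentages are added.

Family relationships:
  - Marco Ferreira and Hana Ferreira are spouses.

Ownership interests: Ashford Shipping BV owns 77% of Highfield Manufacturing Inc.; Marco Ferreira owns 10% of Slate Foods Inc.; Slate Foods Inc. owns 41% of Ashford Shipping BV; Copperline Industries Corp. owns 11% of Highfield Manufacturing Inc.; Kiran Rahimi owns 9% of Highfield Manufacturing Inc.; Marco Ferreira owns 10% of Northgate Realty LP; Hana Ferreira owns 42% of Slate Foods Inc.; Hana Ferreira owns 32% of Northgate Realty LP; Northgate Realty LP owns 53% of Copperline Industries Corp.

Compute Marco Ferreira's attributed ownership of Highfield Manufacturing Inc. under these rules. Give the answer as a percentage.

By spousal attribution (R2), Marco Ferreira is treated as also owning Hana Ferreira's interest in Slate Foods Inc, giving 10% + 42% = 52%.
By spousal attribution (R2), Marco Ferreira is treated as also owning Hana Ferreira's interest in Northgate Realty LP, giving 10% + 32% = 42%.
Chain via Slate Foods Inc. → Ashford Shipping BV (R1): 52% × 41% × 77% = 16.4164% of Highfield Manufacturing Inc.
Chain via Northgate Realty LP → Copperline Industries Corp. (R1): 42% × 53% × 11% = 2.4486% of Highfield Manufacturing Inc.
Aggregating (R3): 16.4164% + 2.4486% = 18.865%.

18.865%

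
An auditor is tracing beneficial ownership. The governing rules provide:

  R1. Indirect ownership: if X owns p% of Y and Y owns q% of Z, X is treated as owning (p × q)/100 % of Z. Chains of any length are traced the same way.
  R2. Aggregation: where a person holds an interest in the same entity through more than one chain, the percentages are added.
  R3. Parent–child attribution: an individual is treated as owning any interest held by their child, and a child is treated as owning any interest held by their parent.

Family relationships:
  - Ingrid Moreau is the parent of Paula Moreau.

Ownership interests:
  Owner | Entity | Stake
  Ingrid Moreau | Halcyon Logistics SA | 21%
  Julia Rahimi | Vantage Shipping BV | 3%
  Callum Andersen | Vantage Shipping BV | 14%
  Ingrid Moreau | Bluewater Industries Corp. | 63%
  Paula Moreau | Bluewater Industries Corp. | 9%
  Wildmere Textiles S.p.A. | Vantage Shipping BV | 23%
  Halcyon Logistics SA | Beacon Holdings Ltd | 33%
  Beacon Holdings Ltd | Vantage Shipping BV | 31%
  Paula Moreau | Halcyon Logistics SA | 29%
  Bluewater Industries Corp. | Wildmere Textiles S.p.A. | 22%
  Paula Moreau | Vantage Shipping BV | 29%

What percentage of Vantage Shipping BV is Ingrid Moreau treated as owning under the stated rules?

37.7582%

By parent–child attribution (R3), Ingrid Moreau is treated as also owning Paula Moreau's interest in Bluewater Industries Corp, giving 63% + 9% = 72%.
By parent–child attribution (R3), Ingrid Moreau is treated as also owning Paula Moreau's interest in Halcyon Logistics SA, giving 21% + 29% = 50%.
By parent–child attribution (R3), Ingrid Moreau is treated as owning Paula Moreau's 29% interest in Vantage Shipping BV.
Chain via Bluewater Industries Corp. → Wildmere Textiles S.p.A. (R1): 72% × 22% × 23% = 3.6432% of Vantage Shipping BV.
Chain via Halcyon Logistics SA → Beacon Holdings Ltd (R1): 50% × 33% × 31% = 5.115% of Vantage Shipping BV.
Direct interest in Vantage Shipping BV: 29%.
Aggregating (R2): 3.6432% + 5.115% + 29% = 37.7582%.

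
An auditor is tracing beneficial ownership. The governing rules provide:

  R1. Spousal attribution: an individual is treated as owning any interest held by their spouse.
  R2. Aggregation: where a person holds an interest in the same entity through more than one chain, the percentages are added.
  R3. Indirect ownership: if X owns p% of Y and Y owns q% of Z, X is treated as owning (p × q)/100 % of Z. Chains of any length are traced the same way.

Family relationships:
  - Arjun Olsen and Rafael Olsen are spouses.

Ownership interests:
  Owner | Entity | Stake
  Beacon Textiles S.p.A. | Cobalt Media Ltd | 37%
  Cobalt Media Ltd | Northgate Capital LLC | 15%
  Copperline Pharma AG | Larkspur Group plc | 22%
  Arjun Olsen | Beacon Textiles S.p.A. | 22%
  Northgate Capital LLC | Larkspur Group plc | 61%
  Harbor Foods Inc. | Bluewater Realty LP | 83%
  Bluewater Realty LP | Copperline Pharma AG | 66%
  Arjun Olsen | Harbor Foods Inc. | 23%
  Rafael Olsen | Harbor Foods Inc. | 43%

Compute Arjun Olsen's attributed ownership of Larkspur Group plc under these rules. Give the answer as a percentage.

By spousal attribution (R1), Arjun Olsen is treated as also owning Rafael Olsen's interest in Harbor Foods Inc, giving 23% + 43% = 66%.
Chain via Beacon Textiles S.p.A. → Cobalt Media Ltd → Northgate Capital LLC (R3): 22% × 37% × 15% × 61% = 0.74481% of Larkspur Group plc.
Chain via Harbor Foods Inc. → Bluewater Realty LP → Copperline Pharma AG (R3): 66% × 83% × 66% × 22% = 7.954056% of Larkspur Group plc.
Aggregating (R2): 0.74481% + 7.954056% = 8.698866%.

8.698866%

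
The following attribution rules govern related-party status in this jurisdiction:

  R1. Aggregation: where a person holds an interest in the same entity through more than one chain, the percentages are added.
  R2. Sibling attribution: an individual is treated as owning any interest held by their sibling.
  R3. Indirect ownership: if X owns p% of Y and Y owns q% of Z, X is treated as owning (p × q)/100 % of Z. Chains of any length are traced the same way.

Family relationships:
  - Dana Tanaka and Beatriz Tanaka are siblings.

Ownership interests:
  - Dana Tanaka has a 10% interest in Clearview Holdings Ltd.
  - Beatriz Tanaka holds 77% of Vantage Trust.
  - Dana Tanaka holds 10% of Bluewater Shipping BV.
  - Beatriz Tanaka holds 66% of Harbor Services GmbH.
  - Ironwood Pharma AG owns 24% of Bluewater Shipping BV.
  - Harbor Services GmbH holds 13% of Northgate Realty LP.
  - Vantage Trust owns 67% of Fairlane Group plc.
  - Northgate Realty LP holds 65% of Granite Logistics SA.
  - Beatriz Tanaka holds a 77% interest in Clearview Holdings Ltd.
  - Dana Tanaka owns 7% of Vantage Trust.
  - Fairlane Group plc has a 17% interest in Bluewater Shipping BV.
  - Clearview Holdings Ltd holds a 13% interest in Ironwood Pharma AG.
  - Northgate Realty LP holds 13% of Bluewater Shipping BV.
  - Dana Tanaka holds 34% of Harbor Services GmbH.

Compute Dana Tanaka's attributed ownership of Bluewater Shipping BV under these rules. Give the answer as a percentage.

By sibling attribution (R2), Dana Tanaka is treated as also owning Beatriz Tanaka's interest in Clearview Holdings Ltd, giving 10% + 77% = 87%.
By sibling attribution (R2), Dana Tanaka is treated as also owning Beatriz Tanaka's interest in Harbor Services GmbH, giving 34% + 66% = 100%.
By sibling attribution (R2), Dana Tanaka is treated as also owning Beatriz Tanaka's interest in Vantage Trust, giving 7% + 77% = 84%.
Chain via Clearview Holdings Ltd → Ironwood Pharma AG (R3): 87% × 13% × 24% = 2.7144% of Bluewater Shipping BV.
Chain via Harbor Services GmbH → Northgate Realty LP (R3): 100% × 13% × 13% = 1.69% of Bluewater Shipping BV.
Chain via Vantage Trust → Fairlane Group plc (R3): 84% × 67% × 17% = 9.5676% of Bluewater Shipping BV.
Direct interest in Bluewater Shipping BV: 10%.
Aggregating (R1): 2.7144% + 1.69% + 9.5676% + 10% = 23.972%.

23.972%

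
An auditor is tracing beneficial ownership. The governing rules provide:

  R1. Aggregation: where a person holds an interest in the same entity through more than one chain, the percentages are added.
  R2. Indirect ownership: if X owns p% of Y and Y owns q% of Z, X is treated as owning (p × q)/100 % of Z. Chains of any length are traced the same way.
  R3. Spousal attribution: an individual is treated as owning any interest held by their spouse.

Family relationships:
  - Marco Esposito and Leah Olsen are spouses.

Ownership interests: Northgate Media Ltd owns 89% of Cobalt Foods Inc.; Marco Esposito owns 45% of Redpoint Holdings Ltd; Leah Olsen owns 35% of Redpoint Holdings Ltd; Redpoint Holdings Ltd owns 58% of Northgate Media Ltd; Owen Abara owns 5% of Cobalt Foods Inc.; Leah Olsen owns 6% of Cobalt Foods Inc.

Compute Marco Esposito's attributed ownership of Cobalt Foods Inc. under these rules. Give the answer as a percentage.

47.296%

By spousal attribution (R3), Marco Esposito is treated as also owning Leah Olsen's interest in Redpoint Holdings Ltd, giving 45% + 35% = 80%.
By spousal attribution (R3), Marco Esposito is treated as owning Leah Olsen's 6% interest in Cobalt Foods Inc.
Chain via Redpoint Holdings Ltd → Northgate Media Ltd (R2): 80% × 58% × 89% = 41.296% of Cobalt Foods Inc.
Direct interest in Cobalt Foods Inc: 6%.
Aggregating (R1): 41.296% + 6% = 47.296%.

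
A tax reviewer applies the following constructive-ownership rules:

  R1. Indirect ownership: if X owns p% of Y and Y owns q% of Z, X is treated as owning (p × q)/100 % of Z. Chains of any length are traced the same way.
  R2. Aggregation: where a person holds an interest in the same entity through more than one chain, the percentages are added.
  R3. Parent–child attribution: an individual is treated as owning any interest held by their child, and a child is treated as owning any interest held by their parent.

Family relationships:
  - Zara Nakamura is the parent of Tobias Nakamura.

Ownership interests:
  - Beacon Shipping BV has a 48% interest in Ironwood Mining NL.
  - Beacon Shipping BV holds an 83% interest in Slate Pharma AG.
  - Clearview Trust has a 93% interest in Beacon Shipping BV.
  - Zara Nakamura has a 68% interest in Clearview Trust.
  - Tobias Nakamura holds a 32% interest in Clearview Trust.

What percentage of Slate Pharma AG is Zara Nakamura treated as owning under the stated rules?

By parent–child attribution (R3), Zara Nakamura is treated as also owning Tobias Nakamura's interest in Clearview Trust, giving 68% + 32% = 100%.
Chain via Clearview Trust → Beacon Shipping BV (R1): 100% × 93% × 83% = 77.19% of Slate Pharma AG.

77.19%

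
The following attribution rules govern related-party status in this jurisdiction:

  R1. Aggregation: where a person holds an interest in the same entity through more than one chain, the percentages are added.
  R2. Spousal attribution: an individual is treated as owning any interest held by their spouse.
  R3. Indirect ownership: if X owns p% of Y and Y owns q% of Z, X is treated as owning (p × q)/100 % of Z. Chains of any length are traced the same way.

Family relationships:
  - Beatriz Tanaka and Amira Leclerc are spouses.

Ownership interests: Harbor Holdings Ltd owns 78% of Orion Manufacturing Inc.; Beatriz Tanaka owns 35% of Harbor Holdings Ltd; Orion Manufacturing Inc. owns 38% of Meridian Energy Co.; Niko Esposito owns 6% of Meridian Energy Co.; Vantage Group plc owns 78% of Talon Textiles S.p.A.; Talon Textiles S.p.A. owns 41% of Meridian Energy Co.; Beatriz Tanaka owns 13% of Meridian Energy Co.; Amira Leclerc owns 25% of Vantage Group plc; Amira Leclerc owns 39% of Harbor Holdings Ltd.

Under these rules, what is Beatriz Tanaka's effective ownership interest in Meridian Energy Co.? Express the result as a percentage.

42.9286%

By spousal attribution (R2), Beatriz Tanaka is treated as also owning Amira Leclerc's interest in Harbor Holdings Ltd, giving 35% + 39% = 74%.
By spousal attribution (R2), Beatriz Tanaka is treated as owning Amira Leclerc's 25% interest in Vantage Group plc.
Chain via Harbor Holdings Ltd → Orion Manufacturing Inc. (R3): 74% × 78% × 38% = 21.9336% of Meridian Energy Co.
Direct interest in Meridian Energy Co: 13%.
Chain via Vantage Group plc → Talon Textiles S.p.A. (R3): 25% × 78% × 41% = 7.995% of Meridian Energy Co.
Aggregating (R1): 21.9336% + 13% + 7.995% = 42.9286%.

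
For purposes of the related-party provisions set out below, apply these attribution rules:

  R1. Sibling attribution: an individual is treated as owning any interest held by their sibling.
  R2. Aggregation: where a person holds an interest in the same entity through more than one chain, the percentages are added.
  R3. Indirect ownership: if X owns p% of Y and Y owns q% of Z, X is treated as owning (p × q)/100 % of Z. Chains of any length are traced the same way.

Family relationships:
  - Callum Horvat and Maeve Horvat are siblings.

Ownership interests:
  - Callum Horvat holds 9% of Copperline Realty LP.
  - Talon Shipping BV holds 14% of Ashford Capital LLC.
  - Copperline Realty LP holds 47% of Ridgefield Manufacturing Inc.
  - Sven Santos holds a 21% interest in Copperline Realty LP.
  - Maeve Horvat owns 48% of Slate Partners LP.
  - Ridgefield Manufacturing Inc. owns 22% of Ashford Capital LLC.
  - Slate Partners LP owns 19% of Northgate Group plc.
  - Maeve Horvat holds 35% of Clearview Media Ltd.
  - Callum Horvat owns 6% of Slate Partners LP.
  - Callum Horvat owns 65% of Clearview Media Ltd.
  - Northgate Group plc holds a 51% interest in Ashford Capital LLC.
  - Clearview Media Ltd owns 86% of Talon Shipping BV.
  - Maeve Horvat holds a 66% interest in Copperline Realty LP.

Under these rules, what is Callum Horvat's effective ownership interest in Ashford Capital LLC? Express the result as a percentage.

25.0276%

By sibling attribution (R1), Callum Horvat is treated as also owning Maeve Horvat's interest in Slate Partners LP, giving 6% + 48% = 54%.
By sibling attribution (R1), Callum Horvat is treated as also owning Maeve Horvat's interest in Copperline Realty LP, giving 9% + 66% = 75%.
By sibling attribution (R1), Callum Horvat is treated as also owning Maeve Horvat's interest in Clearview Media Ltd, giving 65% + 35% = 100%.
Chain via Slate Partners LP → Northgate Group plc (R3): 54% × 19% × 51% = 5.2326% of Ashford Capital LLC.
Chain via Copperline Realty LP → Ridgefield Manufacturing Inc. (R3): 75% × 47% × 22% = 7.755% of Ashford Capital LLC.
Chain via Clearview Media Ltd → Talon Shipping BV (R3): 100% × 86% × 14% = 12.04% of Ashford Capital LLC.
Aggregating (R2): 5.2326% + 7.755% + 12.04% = 25.0276%.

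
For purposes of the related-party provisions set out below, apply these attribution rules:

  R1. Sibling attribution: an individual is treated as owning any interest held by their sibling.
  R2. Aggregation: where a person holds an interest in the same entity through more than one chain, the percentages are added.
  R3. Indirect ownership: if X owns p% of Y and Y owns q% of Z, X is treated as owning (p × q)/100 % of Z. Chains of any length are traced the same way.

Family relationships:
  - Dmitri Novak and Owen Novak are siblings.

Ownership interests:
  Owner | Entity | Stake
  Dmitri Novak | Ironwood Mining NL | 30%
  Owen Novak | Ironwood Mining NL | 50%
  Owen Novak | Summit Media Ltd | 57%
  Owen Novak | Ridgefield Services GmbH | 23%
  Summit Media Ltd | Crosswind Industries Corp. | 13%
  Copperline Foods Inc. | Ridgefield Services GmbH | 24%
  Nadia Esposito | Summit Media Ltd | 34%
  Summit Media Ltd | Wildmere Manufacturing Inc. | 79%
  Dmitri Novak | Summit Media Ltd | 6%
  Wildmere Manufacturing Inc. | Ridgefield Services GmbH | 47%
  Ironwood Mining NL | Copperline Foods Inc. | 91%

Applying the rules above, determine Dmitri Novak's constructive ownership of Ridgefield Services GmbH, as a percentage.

63.8639%

By sibling attribution (R1), Dmitri Novak is treated as also owning Owen Novak's interest in Ironwood Mining NL, giving 30% + 50% = 80%.
By sibling attribution (R1), Dmitri Novak is treated as also owning Owen Novak's interest in Summit Media Ltd, giving 6% + 57% = 63%.
By sibling attribution (R1), Dmitri Novak is treated as owning Owen Novak's 23% interest in Ridgefield Services GmbH.
Chain via Ironwood Mining NL → Copperline Foods Inc. (R3): 80% × 91% × 24% = 17.472% of Ridgefield Services GmbH.
Chain via Summit Media Ltd → Wildmere Manufacturing Inc. (R3): 63% × 79% × 47% = 23.3919% of Ridgefield Services GmbH.
Direct interest in Ridgefield Services GmbH: 23%.
Aggregating (R2): 17.472% + 23.3919% + 23% = 63.8639%.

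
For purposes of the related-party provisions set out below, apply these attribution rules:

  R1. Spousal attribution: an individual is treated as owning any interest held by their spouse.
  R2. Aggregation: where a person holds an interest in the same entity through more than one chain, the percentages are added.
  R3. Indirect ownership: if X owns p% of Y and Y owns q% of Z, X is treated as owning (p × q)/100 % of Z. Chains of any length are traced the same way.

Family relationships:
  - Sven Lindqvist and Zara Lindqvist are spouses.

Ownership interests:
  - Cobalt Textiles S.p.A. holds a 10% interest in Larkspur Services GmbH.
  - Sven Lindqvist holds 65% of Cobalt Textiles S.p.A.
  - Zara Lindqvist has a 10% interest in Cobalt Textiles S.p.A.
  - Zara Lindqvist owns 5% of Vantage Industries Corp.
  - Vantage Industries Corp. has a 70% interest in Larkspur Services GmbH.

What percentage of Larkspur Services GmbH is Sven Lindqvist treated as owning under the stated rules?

11%

By spousal attribution (R1), Sven Lindqvist is treated as also owning Zara Lindqvist's interest in Cobalt Textiles S.p.A, giving 65% + 10% = 75%.
By spousal attribution (R1), Sven Lindqvist is treated as owning Zara Lindqvist's 5% interest in Vantage Industries Corp.
Chain via Cobalt Textiles S.p.A. (R3): 75% × 10% = 7.5% of Larkspur Services GmbH.
Chain via Vantage Industries Corp. (R3): 5% × 70% = 3.5% of Larkspur Services GmbH.
Aggregating (R2): 7.5% + 3.5% = 11%.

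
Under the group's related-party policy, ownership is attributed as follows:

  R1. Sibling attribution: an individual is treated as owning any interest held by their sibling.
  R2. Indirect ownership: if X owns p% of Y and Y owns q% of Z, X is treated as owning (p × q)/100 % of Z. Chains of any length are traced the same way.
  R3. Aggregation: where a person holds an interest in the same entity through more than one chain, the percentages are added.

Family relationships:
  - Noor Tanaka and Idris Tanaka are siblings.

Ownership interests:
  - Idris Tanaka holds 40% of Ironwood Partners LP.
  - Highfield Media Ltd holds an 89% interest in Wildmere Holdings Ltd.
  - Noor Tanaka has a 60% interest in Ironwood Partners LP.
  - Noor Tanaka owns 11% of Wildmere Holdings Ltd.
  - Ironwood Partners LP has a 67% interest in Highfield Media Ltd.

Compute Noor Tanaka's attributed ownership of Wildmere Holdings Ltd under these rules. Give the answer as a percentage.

By sibling attribution (R1), Noor Tanaka is treated as also owning Idris Tanaka's interest in Ironwood Partners LP, giving 60% + 40% = 100%.
Chain via Ironwood Partners LP → Highfield Media Ltd (R2): 100% × 67% × 89% = 59.63% of Wildmere Holdings Ltd.
Direct interest in Wildmere Holdings Ltd: 11%.
Aggregating (R3): 59.63% + 11% = 70.63%.

70.63%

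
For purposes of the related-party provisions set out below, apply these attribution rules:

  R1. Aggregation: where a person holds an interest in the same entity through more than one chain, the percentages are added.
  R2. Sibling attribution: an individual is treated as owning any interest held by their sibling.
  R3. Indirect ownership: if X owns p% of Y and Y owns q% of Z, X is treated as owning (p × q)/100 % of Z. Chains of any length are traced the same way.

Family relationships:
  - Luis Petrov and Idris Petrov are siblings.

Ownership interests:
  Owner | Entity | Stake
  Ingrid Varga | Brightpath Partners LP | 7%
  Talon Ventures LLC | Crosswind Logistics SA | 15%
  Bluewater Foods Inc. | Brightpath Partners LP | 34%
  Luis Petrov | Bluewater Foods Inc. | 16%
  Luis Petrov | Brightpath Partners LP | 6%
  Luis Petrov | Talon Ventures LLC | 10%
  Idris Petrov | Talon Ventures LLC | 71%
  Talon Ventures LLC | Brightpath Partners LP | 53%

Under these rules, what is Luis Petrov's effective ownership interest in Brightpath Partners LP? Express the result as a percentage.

54.37%

By sibling attribution (R2), Luis Petrov is treated as also owning Idris Petrov's interest in Talon Ventures LLC, giving 10% + 71% = 81%.
Chain via Bluewater Foods Inc. (R3): 16% × 34% = 5.44% of Brightpath Partners LP.
Chain via Talon Ventures LLC (R3): 81% × 53% = 42.93% of Brightpath Partners LP.
Direct interest in Brightpath Partners LP: 6%.
Aggregating (R1): 5.44% + 42.93% + 6% = 54.37%.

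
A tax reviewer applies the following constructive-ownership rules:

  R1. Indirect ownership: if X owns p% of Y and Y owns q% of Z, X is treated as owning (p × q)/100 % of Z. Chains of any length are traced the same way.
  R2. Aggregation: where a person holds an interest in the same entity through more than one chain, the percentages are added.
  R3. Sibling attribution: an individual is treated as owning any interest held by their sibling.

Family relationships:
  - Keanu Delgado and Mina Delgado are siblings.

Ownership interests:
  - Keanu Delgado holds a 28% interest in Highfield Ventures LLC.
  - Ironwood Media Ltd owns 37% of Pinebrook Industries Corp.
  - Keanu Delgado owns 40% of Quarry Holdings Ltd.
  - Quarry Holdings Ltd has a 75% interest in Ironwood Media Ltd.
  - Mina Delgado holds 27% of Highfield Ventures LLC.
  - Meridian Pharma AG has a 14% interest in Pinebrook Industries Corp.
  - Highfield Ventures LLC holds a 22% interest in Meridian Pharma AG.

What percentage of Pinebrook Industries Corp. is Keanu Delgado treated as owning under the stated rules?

By sibling attribution (R3), Keanu Delgado is treated as also owning Mina Delgado's interest in Highfield Ventures LLC, giving 28% + 27% = 55%.
Chain via Quarry Holdings Ltd → Ironwood Media Ltd (R1): 40% × 75% × 37% = 11.1% of Pinebrook Industries Corp.
Chain via Highfield Ventures LLC → Meridian Pharma AG (R1): 55% × 22% × 14% = 1.694% of Pinebrook Industries Corp.
Aggregating (R2): 11.1% + 1.694% = 12.794%.

12.794%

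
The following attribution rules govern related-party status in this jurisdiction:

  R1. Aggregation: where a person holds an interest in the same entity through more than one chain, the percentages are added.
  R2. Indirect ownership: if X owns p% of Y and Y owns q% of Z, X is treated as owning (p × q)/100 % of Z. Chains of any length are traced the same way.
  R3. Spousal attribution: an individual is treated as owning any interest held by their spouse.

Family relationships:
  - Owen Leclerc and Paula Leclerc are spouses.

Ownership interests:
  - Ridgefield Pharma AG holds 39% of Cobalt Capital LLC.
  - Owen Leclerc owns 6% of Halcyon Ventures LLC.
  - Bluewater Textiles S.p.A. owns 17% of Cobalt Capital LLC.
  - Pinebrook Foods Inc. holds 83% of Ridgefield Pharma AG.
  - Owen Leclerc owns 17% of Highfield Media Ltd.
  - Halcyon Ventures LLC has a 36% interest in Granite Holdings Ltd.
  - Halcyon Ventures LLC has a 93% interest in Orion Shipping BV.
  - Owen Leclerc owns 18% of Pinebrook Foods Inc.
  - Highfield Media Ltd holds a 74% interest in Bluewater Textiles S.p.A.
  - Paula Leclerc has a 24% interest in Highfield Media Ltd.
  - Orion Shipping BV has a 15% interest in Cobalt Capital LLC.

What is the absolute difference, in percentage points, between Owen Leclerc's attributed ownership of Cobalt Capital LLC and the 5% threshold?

6.8214

By spousal attribution (R3), Owen Leclerc is treated as also owning Paula Leclerc's interest in Highfield Media Ltd, giving 17% + 24% = 41%.
Chain via Pinebrook Foods Inc. → Ridgefield Pharma AG (R2): 18% × 83% × 39% = 5.8266% of Cobalt Capital LLC.
Chain via Halcyon Ventures LLC → Orion Shipping BV (R2): 6% × 93% × 15% = 0.837% of Cobalt Capital LLC.
Chain via Highfield Media Ltd → Bluewater Textiles S.p.A. (R2): 41% × 74% × 17% = 5.1578% of Cobalt Capital LLC.
Aggregating (R1): 5.8266% + 0.837% + 5.1578% = 11.8214%.
11.8214% exceeds the 5% threshold by 6.8214 percentage points.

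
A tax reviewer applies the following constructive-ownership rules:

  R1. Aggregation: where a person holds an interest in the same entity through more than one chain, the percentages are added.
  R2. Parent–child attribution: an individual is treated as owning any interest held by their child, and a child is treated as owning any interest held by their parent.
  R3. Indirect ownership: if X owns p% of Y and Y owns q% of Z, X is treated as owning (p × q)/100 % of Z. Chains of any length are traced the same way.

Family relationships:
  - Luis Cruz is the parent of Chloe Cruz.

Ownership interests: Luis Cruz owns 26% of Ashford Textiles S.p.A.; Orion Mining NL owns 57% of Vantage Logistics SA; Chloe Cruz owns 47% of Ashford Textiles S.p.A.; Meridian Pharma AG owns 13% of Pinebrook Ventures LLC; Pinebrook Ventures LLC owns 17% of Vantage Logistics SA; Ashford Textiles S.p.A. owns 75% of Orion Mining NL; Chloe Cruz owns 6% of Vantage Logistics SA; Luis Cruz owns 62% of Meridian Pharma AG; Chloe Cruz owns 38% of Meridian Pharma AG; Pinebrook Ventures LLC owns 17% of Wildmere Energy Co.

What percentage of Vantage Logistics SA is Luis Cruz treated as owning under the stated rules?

By parent–child attribution (R2), Luis Cruz is treated as also owning Chloe Cruz's interest in Meridian Pharma AG, giving 62% + 38% = 100%.
By parent–child attribution (R2), Luis Cruz is treated as also owning Chloe Cruz's interest in Ashford Textiles S.p.A, giving 26% + 47% = 73%.
By parent–child attribution (R2), Luis Cruz is treated as owning Chloe Cruz's 6% interest in Vantage Logistics SA.
Chain via Meridian Pharma AG → Pinebrook Ventures LLC (R3): 100% × 13% × 17% = 2.21% of Vantage Logistics SA.
Chain via Ashford Textiles S.p.A. → Orion Mining NL (R3): 73% × 75% × 57% = 31.2075% of Vantage Logistics SA.
Direct interest in Vantage Logistics SA: 6%.
Aggregating (R1): 2.21% + 31.2075% + 6% = 39.4175%.

39.4175%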